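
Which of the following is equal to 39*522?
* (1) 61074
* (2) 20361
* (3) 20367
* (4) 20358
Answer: 4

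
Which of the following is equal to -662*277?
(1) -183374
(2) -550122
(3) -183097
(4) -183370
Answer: 1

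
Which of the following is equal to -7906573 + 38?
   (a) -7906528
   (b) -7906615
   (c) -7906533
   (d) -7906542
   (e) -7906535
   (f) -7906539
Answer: e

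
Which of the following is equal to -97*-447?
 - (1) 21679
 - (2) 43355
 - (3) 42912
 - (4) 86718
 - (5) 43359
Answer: 5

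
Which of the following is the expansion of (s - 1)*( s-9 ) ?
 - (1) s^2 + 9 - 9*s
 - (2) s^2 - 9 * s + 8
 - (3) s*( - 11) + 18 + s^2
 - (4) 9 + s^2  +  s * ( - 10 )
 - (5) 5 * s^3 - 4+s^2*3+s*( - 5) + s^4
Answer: 4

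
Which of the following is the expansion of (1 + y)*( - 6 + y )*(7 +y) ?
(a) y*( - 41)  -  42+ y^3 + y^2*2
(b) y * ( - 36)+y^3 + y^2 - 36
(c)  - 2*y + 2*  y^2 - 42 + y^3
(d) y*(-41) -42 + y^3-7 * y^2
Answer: a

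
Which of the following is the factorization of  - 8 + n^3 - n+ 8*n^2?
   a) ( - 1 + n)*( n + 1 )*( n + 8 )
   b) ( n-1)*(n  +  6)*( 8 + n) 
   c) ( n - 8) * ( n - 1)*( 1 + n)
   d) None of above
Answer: a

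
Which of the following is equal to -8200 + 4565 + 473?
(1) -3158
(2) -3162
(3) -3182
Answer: 2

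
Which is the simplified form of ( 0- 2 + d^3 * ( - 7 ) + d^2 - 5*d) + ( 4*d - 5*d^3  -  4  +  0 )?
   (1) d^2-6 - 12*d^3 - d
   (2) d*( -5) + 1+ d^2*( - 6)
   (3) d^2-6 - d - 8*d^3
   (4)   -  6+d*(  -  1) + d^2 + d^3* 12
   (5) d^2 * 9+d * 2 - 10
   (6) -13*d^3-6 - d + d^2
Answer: 1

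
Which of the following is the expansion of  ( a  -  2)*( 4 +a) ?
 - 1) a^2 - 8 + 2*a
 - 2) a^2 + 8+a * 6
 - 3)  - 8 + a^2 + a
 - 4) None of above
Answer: 1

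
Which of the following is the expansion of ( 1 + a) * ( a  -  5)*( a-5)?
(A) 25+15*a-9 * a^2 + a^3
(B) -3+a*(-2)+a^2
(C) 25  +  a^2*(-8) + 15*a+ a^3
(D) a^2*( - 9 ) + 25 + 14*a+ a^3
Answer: A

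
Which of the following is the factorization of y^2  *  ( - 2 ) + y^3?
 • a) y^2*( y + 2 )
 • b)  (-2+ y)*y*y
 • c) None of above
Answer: b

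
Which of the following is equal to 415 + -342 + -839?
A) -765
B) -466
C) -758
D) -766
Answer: D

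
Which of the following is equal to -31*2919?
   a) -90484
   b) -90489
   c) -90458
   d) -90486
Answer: b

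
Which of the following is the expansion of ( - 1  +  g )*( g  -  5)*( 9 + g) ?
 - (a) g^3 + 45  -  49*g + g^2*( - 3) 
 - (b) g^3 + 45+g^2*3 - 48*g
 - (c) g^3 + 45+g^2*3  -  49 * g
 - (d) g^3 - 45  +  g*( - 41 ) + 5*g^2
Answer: c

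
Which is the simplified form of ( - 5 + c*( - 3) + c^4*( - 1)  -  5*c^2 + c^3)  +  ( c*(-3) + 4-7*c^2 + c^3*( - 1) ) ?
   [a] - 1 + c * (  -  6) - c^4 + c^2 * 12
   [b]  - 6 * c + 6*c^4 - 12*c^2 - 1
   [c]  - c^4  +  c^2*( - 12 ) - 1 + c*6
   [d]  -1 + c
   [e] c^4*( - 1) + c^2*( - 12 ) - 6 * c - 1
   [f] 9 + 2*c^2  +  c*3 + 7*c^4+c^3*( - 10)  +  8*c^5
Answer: e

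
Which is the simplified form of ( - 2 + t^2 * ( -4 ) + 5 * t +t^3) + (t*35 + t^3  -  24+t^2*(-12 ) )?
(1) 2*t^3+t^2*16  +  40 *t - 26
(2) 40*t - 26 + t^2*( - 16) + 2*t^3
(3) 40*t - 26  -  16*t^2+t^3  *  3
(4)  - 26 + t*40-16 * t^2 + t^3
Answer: 2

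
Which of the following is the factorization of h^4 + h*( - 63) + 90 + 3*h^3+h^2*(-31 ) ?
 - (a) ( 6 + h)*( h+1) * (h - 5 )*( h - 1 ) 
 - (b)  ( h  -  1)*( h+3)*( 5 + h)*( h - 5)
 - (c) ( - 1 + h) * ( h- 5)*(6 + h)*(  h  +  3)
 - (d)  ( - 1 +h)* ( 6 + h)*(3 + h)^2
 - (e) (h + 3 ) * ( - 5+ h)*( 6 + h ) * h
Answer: c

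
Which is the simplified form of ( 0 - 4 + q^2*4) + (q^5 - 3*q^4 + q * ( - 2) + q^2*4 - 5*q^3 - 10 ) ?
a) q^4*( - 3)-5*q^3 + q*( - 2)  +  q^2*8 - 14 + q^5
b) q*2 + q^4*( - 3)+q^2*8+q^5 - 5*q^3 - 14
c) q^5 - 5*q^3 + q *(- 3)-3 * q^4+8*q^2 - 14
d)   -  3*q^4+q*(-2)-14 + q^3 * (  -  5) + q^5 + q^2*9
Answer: a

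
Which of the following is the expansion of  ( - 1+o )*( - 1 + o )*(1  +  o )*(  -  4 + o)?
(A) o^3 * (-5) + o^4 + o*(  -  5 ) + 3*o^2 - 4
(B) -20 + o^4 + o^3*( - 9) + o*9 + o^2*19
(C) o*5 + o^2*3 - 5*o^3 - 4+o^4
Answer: C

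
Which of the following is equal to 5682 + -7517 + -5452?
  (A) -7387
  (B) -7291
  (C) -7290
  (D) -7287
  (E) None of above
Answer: D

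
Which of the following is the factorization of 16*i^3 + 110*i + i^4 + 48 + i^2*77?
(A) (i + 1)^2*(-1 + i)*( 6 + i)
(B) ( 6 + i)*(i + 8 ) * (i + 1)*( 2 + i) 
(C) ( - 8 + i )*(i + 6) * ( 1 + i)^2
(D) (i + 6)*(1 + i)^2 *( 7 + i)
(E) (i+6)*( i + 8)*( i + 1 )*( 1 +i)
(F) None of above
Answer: E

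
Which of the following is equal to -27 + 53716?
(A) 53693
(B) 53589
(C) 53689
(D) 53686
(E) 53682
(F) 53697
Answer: C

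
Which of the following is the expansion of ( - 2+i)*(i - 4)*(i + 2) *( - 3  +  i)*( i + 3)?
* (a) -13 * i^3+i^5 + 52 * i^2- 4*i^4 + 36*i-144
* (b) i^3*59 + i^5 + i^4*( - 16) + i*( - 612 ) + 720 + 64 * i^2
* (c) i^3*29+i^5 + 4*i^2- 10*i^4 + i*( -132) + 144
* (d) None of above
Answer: a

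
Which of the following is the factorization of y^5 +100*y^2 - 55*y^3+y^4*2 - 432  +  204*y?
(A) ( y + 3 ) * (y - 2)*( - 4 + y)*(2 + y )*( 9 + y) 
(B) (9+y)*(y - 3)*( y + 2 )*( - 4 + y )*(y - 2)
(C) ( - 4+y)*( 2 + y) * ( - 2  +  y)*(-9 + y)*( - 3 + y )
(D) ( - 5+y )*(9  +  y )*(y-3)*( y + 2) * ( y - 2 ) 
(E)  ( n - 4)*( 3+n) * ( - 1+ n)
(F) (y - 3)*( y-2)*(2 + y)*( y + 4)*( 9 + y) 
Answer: B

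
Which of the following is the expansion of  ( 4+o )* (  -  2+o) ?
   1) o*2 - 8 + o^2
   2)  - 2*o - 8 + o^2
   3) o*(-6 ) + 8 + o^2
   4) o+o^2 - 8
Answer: 1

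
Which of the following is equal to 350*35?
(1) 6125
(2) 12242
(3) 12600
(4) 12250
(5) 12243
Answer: 4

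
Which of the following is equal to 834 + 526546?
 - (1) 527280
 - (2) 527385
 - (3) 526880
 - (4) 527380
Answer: 4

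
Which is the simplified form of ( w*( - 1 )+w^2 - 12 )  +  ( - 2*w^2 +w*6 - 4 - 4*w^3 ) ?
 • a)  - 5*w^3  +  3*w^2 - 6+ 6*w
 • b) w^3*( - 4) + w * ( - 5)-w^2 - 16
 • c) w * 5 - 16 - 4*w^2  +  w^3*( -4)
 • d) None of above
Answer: d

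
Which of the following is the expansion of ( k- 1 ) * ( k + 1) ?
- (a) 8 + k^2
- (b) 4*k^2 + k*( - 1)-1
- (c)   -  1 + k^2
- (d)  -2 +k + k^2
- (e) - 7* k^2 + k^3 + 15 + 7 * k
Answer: c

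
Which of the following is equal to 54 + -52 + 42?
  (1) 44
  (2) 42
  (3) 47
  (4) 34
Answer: 1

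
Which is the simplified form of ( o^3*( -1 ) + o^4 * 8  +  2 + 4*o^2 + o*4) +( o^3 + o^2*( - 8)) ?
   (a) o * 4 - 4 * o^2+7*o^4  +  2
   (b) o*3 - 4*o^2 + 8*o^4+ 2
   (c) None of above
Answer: c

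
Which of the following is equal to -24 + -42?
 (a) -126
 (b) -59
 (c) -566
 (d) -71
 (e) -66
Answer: e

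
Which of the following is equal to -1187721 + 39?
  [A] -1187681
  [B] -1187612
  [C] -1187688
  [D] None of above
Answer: D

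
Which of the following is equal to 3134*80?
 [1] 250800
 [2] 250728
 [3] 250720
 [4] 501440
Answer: 3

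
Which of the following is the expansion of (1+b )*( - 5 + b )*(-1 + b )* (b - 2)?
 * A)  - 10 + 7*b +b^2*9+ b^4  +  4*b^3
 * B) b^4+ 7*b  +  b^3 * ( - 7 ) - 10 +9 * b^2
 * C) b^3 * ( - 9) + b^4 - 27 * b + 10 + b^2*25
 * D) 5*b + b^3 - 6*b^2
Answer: B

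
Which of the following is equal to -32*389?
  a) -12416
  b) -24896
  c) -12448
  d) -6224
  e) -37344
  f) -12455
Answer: c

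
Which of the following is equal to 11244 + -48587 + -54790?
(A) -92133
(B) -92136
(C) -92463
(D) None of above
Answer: A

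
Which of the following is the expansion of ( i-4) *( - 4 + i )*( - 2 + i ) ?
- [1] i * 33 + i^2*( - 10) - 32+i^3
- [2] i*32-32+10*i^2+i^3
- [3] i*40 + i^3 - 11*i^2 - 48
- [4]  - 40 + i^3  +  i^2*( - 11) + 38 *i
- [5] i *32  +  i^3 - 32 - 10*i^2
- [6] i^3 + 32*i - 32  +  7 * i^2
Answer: 5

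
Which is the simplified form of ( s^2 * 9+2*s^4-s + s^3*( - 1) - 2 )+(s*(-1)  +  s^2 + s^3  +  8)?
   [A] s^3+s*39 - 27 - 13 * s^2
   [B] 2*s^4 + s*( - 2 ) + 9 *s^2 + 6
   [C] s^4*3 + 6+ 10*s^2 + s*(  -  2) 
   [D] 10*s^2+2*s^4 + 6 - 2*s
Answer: D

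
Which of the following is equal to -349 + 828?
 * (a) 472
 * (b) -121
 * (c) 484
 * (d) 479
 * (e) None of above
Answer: d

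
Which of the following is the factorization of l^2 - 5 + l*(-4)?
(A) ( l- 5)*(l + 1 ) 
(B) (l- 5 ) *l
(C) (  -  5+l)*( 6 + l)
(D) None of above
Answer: A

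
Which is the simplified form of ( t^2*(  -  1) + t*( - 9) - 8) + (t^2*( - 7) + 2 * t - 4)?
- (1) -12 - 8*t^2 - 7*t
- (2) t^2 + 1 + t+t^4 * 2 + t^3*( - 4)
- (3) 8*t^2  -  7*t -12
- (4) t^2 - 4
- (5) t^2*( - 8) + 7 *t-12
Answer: 1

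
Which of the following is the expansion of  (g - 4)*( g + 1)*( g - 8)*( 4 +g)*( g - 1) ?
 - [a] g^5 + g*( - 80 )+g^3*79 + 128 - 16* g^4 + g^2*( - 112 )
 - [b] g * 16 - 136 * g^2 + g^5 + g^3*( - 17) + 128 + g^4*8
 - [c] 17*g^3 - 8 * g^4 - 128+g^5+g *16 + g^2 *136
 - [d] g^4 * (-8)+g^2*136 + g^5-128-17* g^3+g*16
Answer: d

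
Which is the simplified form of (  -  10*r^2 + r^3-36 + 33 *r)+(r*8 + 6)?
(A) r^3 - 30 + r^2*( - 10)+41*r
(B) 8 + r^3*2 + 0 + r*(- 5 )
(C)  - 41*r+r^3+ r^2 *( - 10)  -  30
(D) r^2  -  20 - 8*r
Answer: A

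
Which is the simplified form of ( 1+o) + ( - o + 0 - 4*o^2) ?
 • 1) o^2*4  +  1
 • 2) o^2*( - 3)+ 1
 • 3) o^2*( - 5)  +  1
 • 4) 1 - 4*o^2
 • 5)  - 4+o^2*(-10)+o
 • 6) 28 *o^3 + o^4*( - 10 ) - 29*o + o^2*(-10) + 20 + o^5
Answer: 4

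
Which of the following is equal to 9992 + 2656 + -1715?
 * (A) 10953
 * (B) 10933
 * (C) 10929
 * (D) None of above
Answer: B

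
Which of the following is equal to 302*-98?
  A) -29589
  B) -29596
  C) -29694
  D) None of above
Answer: B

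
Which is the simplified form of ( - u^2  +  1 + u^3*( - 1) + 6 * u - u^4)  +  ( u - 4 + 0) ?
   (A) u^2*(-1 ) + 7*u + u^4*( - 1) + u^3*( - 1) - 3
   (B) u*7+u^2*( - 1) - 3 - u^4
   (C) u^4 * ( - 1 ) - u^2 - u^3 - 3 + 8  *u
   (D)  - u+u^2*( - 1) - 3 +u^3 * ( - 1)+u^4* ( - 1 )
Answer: A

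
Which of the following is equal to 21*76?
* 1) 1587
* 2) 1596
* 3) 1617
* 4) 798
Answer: 2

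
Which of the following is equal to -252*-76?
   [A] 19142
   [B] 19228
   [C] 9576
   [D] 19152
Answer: D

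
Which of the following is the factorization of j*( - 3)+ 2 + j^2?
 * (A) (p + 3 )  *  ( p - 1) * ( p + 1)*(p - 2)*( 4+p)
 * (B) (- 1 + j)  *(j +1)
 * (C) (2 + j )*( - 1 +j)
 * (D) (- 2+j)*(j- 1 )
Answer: D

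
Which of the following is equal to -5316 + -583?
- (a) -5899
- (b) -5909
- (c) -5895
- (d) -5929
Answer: a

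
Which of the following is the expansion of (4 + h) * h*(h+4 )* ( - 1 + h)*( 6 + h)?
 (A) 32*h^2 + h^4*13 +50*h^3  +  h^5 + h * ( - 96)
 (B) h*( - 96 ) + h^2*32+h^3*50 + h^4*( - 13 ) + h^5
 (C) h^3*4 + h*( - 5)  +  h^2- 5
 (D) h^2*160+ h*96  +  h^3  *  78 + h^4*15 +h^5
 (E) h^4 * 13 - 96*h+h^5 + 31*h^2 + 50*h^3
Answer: A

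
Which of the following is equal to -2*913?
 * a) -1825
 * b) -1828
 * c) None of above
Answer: c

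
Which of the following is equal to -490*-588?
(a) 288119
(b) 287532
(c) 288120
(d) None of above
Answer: c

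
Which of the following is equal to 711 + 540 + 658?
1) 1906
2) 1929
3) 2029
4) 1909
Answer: 4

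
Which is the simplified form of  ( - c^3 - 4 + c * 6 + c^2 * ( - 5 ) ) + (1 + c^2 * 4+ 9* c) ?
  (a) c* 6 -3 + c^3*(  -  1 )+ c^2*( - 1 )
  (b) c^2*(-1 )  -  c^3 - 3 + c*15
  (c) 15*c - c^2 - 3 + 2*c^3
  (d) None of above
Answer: b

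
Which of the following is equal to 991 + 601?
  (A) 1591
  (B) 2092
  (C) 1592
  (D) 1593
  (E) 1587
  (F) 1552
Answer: C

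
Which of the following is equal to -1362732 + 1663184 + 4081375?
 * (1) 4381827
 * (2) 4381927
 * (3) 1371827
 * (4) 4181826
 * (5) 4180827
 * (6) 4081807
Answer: 1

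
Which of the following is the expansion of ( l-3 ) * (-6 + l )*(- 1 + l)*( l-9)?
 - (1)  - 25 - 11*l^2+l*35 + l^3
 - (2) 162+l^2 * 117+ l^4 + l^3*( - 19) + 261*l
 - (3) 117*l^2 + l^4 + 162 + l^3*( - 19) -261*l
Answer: 3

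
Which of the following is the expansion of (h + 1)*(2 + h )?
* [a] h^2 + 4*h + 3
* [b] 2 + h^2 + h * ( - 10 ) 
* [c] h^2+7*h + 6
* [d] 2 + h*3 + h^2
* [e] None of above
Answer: d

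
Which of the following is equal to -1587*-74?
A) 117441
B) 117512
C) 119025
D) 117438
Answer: D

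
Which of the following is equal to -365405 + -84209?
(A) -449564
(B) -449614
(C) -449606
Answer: B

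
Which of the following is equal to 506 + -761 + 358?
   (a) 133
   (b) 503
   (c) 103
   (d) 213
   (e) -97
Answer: c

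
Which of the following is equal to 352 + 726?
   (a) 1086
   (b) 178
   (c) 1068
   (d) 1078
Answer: d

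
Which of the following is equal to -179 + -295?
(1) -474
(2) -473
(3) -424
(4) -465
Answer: 1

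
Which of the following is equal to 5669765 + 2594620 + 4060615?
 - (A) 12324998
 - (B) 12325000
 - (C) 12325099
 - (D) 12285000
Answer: B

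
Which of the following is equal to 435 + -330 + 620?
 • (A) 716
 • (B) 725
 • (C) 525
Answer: B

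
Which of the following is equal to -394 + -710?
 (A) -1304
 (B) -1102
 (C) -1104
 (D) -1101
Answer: C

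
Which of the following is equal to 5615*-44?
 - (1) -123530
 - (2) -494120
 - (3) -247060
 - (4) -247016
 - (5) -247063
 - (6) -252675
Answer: 3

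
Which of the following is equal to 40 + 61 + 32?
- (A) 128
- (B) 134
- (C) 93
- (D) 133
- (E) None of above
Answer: D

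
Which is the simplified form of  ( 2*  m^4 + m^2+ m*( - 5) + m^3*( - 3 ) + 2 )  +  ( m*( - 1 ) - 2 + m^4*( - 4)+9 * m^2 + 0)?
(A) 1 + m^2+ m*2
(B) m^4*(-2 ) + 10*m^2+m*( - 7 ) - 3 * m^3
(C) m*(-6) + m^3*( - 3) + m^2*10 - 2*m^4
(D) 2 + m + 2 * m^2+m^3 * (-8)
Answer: C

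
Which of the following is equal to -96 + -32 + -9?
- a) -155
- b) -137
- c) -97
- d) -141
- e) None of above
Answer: b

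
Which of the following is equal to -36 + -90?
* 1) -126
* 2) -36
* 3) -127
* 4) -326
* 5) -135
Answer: 1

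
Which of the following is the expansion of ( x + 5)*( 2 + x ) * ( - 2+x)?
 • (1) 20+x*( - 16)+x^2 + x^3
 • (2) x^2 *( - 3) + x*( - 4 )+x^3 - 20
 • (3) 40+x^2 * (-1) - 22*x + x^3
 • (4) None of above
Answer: 4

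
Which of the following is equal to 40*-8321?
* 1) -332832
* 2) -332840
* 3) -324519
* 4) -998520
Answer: 2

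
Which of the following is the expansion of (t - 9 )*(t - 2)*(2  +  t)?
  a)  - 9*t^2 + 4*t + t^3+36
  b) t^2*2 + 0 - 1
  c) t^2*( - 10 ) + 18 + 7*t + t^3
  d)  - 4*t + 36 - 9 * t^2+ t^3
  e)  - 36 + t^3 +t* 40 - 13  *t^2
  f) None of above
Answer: d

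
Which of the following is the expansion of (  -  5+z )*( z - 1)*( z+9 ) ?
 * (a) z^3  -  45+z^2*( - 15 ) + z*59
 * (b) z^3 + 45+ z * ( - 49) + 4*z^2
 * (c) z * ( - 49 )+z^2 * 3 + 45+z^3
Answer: c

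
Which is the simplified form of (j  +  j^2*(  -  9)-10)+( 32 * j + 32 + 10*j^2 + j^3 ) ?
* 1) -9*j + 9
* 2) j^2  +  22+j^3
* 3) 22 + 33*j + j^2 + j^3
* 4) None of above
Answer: 3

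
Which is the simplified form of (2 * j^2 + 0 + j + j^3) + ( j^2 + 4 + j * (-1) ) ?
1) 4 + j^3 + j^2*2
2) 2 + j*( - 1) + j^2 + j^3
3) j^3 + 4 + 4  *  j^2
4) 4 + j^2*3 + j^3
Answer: 4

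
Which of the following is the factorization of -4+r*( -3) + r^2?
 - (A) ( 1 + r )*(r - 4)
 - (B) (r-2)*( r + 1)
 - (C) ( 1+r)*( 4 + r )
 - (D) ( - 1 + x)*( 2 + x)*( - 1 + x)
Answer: A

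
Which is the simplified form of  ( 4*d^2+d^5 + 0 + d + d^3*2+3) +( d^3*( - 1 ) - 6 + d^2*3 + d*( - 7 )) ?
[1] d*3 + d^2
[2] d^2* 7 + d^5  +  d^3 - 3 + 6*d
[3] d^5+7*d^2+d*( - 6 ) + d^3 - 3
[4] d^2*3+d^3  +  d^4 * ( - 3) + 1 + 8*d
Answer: 3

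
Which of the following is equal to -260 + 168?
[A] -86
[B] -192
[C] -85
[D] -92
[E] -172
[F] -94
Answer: D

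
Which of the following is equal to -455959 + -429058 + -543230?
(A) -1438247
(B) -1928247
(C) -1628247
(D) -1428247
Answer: D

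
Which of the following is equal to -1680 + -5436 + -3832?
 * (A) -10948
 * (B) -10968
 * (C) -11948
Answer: A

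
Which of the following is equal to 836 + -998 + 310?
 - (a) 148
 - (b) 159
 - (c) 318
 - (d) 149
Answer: a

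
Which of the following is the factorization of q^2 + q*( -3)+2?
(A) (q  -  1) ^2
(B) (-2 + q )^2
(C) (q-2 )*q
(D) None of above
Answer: D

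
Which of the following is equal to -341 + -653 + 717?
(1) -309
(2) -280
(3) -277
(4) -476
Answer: 3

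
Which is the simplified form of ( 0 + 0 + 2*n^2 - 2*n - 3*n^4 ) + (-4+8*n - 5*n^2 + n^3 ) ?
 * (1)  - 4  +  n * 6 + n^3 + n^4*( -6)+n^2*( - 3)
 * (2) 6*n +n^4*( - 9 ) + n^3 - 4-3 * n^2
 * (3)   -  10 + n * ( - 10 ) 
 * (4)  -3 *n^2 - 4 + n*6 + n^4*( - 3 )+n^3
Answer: 4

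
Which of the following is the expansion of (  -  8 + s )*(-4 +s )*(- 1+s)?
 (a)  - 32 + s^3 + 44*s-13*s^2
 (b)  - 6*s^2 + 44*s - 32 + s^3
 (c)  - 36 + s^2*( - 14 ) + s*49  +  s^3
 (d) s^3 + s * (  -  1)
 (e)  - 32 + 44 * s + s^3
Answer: a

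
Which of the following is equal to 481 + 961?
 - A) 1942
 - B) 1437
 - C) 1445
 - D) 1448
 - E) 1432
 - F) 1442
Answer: F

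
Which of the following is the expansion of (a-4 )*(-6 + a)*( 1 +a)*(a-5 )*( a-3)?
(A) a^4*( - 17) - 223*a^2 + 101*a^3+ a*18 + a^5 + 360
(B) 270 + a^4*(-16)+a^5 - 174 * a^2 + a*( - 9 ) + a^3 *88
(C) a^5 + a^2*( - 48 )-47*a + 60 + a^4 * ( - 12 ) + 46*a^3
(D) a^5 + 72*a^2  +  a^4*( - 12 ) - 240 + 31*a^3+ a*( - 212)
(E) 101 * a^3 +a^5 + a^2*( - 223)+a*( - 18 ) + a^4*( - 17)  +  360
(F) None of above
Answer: A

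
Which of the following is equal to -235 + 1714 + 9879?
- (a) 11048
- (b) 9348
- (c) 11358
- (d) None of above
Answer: c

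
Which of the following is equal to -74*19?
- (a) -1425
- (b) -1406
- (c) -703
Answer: b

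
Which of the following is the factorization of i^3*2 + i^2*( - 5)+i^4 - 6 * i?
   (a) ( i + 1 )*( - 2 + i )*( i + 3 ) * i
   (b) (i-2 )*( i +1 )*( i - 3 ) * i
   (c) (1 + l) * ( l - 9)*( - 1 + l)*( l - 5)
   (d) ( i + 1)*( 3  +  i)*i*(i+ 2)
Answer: a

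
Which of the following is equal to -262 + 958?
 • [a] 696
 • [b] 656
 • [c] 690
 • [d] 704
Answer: a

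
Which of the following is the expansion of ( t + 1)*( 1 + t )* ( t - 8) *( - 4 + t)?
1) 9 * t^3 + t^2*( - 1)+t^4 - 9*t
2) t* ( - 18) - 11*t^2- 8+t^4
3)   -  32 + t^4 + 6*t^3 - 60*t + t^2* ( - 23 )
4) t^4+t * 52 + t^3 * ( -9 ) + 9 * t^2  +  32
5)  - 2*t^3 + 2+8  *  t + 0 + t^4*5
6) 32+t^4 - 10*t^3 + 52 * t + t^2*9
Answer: 6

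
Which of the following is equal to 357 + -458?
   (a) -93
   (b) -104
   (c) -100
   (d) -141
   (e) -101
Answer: e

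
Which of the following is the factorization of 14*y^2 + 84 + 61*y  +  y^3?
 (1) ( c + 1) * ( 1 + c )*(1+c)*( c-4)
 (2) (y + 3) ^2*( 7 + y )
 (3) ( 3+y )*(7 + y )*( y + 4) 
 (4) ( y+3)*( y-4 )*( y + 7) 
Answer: 3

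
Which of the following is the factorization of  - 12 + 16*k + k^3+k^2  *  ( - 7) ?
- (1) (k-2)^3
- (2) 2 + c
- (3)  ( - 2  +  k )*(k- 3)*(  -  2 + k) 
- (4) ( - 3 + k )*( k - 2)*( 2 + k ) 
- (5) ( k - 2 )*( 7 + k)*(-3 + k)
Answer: 3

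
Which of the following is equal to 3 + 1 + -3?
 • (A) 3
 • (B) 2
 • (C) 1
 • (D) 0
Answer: C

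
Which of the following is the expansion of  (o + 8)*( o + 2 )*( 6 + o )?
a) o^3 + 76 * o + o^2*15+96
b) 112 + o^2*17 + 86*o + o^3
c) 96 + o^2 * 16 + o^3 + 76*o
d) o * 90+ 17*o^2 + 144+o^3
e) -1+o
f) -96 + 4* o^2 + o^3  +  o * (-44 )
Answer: c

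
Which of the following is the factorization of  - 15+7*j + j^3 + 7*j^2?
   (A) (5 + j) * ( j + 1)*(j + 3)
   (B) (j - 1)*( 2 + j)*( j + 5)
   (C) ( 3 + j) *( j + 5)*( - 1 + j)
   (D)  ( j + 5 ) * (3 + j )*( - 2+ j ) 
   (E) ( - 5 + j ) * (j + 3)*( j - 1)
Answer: C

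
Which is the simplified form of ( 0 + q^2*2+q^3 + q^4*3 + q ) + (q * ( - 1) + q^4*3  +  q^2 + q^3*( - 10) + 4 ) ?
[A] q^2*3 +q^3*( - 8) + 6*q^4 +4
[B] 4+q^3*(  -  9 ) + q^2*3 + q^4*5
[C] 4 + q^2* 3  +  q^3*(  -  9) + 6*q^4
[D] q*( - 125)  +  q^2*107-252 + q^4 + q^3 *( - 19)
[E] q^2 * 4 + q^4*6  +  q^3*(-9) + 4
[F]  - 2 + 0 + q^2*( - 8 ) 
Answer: C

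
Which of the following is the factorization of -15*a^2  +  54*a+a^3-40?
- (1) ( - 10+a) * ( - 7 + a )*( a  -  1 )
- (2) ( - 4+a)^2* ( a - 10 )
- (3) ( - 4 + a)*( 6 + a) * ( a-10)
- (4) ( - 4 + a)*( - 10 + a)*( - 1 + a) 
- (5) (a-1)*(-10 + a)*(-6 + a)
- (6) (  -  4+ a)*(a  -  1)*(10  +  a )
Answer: 4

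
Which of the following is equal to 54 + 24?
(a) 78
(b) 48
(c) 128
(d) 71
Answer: a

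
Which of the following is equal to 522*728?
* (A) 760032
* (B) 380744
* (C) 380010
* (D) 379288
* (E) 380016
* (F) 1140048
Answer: E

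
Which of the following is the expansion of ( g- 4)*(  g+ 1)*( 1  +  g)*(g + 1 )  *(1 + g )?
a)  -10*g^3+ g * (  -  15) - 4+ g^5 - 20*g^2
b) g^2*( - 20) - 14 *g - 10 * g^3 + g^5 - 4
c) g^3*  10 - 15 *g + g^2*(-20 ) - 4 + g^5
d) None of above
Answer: a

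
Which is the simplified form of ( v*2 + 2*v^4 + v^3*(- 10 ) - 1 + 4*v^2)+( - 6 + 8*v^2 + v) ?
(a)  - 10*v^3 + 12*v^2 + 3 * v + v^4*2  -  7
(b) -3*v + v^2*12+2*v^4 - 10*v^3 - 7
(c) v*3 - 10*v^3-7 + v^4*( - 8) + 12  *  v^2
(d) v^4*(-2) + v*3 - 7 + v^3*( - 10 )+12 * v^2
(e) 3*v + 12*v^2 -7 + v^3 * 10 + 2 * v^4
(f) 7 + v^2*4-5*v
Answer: a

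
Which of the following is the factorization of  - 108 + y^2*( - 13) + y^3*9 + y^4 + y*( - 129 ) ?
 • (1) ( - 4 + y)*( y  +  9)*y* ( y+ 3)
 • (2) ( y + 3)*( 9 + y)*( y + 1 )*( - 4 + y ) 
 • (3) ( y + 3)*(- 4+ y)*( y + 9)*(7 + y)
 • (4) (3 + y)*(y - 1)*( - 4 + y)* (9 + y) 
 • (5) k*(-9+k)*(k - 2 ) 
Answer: 2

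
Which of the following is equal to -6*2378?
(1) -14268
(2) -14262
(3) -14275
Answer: 1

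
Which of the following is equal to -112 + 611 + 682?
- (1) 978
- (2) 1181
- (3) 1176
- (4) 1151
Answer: 2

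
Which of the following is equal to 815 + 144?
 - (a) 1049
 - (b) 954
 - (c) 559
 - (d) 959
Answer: d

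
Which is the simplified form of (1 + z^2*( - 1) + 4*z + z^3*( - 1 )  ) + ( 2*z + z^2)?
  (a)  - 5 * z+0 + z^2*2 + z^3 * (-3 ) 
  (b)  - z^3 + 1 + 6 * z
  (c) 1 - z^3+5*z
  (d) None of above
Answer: b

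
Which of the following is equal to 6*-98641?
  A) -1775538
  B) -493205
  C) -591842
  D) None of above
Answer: D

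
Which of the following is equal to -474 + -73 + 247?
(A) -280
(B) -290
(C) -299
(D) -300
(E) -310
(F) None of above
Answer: D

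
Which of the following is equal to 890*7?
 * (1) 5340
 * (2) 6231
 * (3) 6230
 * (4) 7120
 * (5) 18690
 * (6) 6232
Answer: 3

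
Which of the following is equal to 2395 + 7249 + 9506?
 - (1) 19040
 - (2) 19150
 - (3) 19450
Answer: 2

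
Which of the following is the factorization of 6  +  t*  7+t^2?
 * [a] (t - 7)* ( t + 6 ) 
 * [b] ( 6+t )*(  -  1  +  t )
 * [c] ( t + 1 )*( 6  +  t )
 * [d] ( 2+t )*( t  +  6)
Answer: c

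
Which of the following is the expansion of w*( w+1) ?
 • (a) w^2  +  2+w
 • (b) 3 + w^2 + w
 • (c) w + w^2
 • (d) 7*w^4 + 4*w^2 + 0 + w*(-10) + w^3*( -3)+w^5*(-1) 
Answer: c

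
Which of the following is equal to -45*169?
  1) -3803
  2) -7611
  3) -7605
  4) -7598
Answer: 3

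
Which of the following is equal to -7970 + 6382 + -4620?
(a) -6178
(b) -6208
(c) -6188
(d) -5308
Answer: b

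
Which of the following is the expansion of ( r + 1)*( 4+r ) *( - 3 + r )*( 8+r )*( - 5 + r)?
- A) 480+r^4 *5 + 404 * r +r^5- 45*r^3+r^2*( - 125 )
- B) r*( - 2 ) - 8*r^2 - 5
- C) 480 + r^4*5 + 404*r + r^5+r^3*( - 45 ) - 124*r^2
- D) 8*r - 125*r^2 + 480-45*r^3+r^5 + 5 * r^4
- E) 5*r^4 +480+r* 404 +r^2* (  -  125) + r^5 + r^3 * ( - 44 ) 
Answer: A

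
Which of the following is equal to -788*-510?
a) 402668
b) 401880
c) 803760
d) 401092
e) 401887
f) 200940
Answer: b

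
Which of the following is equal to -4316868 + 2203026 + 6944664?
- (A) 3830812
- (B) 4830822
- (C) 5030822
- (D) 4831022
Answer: B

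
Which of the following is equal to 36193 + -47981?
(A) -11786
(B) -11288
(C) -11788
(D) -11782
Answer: C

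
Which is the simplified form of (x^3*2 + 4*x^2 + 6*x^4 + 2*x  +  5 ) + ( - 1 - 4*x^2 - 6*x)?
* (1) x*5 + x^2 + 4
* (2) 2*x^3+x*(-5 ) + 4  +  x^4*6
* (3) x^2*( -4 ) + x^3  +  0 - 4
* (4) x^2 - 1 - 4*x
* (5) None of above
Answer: 5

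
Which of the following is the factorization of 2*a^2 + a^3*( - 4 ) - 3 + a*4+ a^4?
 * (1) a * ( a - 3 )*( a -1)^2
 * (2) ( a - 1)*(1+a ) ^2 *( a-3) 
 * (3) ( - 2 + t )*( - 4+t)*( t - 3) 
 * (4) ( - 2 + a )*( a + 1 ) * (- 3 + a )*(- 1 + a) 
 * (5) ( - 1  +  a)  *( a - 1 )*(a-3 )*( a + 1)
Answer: 5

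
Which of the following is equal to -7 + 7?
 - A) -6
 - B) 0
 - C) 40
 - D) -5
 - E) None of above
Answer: B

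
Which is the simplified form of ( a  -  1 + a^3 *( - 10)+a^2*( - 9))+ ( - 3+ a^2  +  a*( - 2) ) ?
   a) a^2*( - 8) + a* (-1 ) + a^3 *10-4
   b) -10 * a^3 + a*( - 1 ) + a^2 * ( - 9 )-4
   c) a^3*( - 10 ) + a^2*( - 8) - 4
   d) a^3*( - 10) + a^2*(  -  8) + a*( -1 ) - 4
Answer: d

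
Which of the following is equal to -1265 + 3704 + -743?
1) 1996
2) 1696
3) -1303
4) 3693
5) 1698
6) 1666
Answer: 2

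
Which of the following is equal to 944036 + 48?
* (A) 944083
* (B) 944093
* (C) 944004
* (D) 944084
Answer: D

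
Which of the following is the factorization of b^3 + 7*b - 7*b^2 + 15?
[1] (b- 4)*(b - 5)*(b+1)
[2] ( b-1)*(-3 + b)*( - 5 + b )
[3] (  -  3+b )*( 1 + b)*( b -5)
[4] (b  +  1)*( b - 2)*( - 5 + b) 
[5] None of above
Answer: 3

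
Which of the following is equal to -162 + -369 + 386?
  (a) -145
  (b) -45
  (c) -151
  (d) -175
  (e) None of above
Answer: a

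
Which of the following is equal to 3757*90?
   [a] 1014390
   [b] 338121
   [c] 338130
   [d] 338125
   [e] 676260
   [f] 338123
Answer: c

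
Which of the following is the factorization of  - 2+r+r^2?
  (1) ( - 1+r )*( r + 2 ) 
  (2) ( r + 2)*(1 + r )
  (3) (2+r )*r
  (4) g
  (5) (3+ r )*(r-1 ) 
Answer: 1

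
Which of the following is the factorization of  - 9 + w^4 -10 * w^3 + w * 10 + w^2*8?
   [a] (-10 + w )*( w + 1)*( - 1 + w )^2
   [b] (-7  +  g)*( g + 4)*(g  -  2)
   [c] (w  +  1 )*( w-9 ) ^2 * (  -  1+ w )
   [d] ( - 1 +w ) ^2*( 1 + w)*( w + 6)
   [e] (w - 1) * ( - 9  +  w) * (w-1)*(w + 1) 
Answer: e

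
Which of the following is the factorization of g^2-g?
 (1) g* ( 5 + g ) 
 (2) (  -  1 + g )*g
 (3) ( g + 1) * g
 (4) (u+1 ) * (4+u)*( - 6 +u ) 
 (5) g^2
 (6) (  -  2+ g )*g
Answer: 2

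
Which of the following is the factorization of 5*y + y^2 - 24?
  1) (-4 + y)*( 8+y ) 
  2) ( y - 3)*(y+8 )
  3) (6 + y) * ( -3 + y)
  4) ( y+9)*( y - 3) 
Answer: 2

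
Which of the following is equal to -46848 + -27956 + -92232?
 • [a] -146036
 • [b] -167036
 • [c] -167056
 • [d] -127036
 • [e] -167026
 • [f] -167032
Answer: b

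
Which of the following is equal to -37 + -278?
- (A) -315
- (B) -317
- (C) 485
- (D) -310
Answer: A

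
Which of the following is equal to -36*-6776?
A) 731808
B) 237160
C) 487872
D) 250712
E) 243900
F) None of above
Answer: F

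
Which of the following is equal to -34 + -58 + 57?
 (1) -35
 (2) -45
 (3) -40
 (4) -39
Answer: 1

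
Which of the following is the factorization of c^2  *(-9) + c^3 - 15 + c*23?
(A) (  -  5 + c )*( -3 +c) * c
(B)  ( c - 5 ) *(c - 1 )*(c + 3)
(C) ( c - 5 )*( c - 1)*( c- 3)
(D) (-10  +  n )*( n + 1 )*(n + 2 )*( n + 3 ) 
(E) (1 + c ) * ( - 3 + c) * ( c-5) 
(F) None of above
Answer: C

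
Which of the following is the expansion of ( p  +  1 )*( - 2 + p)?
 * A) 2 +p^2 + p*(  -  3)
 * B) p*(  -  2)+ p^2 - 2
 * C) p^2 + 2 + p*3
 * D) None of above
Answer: D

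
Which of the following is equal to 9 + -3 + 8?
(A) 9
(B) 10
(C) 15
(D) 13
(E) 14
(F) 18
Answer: E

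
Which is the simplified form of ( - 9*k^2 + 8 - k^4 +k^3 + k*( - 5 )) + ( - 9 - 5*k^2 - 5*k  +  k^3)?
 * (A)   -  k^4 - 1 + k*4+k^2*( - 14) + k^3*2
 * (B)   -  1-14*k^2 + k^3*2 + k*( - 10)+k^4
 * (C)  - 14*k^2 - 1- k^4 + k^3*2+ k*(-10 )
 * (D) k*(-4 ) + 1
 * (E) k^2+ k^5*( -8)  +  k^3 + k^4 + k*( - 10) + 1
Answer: C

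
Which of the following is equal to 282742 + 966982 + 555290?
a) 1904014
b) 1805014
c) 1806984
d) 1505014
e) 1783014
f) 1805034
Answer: b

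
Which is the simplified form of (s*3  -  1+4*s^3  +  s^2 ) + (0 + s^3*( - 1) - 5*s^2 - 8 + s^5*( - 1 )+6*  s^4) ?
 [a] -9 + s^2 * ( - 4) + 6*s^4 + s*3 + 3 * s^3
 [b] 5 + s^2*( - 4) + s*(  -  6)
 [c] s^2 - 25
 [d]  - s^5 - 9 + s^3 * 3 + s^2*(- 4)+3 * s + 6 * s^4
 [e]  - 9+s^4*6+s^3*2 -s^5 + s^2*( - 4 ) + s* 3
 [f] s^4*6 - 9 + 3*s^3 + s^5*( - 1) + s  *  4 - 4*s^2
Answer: d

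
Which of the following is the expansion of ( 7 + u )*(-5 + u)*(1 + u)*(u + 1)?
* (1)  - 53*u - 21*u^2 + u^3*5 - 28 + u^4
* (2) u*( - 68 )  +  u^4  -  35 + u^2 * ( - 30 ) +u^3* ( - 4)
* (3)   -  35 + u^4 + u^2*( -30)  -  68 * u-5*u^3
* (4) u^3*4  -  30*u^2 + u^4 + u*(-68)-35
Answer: 4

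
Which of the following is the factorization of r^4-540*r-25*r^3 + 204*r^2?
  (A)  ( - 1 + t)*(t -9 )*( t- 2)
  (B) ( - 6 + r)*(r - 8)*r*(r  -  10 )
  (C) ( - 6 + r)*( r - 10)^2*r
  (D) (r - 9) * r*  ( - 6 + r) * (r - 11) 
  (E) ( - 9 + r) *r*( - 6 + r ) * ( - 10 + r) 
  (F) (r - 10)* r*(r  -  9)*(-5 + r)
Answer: E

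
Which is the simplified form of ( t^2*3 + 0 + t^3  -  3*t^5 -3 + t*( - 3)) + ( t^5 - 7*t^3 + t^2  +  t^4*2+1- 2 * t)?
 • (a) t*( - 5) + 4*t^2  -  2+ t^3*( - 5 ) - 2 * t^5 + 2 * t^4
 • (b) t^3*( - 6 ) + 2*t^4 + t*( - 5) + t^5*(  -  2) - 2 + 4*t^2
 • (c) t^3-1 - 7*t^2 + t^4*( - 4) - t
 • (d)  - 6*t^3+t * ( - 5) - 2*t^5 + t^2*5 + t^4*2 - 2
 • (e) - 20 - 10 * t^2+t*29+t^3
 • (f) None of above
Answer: b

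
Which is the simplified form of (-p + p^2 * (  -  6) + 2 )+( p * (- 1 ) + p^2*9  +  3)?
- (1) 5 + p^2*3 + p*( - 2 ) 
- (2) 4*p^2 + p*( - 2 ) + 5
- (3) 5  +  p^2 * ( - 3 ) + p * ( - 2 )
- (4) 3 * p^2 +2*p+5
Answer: 1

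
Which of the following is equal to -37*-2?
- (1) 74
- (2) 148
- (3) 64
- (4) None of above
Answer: 1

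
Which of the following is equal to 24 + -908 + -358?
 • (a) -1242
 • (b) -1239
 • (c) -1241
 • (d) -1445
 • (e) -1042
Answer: a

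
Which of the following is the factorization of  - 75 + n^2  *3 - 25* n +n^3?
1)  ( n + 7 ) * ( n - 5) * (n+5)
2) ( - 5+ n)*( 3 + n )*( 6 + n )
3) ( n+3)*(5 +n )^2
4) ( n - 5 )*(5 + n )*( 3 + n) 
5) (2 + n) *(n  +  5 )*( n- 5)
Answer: 4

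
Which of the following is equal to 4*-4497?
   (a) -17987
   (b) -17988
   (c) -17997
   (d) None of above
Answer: b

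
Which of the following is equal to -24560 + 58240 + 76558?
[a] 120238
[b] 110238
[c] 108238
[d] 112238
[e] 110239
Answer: b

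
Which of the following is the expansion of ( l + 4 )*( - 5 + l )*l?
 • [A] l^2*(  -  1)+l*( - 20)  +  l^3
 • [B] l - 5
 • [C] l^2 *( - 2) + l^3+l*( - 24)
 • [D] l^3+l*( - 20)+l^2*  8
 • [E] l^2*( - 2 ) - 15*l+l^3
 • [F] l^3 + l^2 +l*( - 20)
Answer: A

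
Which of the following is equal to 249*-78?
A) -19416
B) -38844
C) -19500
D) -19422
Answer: D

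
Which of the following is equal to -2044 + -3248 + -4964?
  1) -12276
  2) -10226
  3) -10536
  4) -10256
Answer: 4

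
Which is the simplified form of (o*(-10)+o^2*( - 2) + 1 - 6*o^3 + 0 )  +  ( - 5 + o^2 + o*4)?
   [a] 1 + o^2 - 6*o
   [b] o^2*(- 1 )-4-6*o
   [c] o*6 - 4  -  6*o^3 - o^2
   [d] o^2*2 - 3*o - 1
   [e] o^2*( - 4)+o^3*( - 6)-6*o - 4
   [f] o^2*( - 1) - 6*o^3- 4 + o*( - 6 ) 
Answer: f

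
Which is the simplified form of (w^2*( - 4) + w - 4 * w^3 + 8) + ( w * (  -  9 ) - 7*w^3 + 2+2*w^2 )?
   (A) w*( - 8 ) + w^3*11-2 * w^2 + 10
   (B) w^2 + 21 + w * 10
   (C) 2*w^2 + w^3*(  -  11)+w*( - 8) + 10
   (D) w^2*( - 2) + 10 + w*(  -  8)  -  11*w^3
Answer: D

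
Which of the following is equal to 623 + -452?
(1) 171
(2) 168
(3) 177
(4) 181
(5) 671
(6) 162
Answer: 1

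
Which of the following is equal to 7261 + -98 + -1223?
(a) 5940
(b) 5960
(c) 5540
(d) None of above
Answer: a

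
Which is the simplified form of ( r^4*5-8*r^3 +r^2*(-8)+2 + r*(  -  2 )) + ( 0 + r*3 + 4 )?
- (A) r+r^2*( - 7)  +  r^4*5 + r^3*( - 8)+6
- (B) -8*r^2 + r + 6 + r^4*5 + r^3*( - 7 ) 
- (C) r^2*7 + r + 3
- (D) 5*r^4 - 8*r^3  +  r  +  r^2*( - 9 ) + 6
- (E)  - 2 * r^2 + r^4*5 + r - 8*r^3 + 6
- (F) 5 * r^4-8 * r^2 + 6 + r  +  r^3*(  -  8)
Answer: F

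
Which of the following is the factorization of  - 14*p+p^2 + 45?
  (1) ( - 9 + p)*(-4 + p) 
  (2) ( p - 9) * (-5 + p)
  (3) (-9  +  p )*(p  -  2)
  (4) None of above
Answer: 2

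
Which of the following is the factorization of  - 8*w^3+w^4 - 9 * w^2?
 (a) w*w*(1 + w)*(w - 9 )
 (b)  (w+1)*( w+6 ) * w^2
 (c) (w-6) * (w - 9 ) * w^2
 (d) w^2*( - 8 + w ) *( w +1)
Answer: a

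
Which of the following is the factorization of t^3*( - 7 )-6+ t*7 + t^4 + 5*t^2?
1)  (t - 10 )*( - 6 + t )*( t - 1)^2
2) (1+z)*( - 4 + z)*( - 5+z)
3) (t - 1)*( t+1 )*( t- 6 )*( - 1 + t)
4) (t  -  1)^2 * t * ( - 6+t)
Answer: 3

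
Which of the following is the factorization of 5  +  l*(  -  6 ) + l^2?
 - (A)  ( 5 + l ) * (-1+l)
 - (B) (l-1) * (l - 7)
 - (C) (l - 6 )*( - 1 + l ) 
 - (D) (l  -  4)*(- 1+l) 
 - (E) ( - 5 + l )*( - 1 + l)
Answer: E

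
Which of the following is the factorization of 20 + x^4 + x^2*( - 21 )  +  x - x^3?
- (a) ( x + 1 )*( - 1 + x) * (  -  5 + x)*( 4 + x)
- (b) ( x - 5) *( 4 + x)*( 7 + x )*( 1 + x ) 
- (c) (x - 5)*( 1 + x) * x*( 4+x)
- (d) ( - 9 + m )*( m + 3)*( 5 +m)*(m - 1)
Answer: a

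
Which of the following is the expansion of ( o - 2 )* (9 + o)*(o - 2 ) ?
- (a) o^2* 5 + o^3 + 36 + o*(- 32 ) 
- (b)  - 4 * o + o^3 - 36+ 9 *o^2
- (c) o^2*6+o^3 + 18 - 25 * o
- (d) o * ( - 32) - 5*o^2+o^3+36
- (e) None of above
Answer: a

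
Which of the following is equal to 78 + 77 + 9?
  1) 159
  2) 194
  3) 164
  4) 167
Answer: 3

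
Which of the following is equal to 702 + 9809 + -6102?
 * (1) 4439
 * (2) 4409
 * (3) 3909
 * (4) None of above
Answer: 2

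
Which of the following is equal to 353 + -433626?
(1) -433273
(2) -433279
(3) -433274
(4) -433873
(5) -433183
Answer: 1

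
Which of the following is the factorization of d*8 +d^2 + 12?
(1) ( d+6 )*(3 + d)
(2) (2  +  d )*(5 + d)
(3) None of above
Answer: 3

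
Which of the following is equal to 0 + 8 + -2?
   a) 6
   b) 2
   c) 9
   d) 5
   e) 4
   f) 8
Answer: a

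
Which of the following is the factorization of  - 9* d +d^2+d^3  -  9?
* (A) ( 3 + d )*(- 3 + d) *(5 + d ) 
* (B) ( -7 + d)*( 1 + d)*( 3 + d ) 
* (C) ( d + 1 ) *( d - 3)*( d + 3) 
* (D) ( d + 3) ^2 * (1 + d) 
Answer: C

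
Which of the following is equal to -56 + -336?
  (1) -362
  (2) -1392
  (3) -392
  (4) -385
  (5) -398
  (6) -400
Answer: 3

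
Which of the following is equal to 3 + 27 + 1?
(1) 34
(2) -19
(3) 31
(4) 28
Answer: 3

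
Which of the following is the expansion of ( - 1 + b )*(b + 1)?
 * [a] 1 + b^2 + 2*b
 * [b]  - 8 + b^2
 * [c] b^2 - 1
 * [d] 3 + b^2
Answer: c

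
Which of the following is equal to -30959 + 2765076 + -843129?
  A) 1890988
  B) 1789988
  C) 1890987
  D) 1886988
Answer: A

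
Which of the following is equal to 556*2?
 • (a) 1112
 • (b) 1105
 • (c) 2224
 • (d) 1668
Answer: a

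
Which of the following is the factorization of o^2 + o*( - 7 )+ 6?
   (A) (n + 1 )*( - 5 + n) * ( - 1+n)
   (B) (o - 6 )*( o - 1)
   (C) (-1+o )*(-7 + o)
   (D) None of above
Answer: B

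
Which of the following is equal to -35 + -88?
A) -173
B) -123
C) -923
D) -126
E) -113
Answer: B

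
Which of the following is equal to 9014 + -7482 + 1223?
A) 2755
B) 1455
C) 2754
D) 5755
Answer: A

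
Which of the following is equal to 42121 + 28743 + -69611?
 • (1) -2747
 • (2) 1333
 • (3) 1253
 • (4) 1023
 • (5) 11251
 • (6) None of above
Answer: 3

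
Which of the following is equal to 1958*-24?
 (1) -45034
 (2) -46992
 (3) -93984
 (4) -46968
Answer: 2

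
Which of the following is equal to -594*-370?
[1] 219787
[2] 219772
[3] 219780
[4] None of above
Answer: 3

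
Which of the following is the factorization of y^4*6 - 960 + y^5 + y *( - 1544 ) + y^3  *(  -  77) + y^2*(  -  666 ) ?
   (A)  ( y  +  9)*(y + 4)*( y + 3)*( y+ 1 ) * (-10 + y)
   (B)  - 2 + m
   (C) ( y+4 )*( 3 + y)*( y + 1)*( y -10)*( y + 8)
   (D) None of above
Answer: C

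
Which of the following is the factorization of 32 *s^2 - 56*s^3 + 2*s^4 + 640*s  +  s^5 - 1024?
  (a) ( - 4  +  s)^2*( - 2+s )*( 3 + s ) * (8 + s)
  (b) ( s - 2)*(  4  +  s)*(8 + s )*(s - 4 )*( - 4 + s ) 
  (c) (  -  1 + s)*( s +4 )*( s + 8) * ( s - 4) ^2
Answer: b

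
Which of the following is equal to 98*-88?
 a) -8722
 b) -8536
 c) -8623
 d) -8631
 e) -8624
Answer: e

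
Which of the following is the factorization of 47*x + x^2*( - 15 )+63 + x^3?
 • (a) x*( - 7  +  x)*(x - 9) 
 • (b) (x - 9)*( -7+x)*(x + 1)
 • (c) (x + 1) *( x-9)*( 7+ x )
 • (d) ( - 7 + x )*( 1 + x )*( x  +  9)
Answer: b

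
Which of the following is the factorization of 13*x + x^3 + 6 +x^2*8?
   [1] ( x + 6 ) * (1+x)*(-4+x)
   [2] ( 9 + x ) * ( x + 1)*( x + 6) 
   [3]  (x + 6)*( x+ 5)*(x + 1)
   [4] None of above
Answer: 4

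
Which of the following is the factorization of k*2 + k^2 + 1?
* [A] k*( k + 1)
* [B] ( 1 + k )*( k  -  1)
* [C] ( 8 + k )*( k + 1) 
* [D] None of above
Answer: D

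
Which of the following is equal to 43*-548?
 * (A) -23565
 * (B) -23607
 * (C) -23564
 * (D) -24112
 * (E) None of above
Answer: C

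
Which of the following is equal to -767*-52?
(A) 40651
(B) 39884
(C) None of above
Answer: B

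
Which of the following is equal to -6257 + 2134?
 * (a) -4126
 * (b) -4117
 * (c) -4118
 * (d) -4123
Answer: d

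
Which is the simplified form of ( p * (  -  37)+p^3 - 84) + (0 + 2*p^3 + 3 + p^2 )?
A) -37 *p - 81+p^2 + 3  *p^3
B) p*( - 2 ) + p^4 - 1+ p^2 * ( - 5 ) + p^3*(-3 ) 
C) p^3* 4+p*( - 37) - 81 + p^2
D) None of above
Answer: A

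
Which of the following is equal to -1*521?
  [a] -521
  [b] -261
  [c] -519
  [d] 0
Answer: a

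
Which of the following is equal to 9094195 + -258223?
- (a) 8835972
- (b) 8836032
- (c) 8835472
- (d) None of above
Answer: a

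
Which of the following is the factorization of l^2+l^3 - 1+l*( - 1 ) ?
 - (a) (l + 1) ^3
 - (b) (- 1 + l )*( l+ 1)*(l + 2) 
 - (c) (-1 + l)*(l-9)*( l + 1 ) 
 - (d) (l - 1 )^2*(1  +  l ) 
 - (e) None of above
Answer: e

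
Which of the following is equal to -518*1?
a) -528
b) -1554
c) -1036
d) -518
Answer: d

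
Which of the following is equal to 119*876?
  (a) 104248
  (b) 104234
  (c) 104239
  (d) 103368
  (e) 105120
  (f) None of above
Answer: f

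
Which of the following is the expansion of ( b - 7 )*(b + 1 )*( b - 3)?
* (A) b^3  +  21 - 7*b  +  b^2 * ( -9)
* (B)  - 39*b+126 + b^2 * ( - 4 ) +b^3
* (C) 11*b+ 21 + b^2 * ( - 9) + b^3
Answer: C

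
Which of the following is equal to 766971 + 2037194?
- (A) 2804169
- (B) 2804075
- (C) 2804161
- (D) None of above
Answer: D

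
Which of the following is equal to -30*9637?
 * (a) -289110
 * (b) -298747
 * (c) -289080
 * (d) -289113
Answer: a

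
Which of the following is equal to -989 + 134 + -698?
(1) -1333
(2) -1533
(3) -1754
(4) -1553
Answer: 4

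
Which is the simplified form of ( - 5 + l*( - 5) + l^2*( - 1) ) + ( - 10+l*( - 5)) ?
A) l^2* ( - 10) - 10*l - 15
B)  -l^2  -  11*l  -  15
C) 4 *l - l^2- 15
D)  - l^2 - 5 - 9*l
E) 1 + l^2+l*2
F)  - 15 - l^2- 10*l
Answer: F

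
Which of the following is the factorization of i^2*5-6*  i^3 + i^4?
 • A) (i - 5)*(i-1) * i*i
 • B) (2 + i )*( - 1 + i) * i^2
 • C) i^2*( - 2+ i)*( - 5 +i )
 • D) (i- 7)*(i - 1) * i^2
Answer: A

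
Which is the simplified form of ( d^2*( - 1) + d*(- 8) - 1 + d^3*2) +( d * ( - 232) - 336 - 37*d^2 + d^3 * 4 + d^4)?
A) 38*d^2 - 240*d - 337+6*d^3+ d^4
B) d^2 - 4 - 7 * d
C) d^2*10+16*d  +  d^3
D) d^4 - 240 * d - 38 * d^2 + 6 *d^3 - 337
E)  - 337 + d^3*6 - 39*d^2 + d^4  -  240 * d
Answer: D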